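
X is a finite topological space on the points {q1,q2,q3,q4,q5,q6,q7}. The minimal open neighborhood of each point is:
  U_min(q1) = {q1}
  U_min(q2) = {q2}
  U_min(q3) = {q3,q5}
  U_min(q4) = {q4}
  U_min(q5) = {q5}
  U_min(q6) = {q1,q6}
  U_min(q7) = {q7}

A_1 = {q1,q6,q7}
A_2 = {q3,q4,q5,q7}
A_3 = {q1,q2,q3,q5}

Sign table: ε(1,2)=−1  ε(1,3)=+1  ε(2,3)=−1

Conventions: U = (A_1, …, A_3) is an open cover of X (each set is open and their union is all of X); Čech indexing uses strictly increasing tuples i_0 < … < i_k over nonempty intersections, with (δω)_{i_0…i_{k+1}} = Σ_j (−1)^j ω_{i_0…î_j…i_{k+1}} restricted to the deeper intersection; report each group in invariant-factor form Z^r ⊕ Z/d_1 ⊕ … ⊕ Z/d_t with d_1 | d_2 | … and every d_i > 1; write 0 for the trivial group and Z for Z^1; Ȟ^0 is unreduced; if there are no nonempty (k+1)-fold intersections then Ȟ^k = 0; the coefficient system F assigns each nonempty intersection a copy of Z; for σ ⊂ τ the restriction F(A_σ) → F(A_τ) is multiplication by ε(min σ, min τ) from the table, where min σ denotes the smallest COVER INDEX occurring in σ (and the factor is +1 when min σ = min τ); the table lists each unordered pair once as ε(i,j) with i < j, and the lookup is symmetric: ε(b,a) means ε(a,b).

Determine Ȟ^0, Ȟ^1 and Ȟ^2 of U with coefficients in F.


Ȟ^0(U;F) ≅ Z,  Ȟ^1(U;F) ≅ Z,  Ȟ^2(U;F) ≅ 0

nerve of the cover:
  A12={q7} A13={q1} A23={q3,q5}
C dims 3,3; δ0: rk 2, SNF 1^2
Ȟ^0 = (3 − 2) − 0 = 1, so Ȟ^0 ≅ Z
Ȟ^1 = (3 − 0) − 2 = 1, so Ȟ^1 ≅ Z
Ȟ^2 = (0 − 0) − 0 = 0, so Ȟ^2 ≅ 0


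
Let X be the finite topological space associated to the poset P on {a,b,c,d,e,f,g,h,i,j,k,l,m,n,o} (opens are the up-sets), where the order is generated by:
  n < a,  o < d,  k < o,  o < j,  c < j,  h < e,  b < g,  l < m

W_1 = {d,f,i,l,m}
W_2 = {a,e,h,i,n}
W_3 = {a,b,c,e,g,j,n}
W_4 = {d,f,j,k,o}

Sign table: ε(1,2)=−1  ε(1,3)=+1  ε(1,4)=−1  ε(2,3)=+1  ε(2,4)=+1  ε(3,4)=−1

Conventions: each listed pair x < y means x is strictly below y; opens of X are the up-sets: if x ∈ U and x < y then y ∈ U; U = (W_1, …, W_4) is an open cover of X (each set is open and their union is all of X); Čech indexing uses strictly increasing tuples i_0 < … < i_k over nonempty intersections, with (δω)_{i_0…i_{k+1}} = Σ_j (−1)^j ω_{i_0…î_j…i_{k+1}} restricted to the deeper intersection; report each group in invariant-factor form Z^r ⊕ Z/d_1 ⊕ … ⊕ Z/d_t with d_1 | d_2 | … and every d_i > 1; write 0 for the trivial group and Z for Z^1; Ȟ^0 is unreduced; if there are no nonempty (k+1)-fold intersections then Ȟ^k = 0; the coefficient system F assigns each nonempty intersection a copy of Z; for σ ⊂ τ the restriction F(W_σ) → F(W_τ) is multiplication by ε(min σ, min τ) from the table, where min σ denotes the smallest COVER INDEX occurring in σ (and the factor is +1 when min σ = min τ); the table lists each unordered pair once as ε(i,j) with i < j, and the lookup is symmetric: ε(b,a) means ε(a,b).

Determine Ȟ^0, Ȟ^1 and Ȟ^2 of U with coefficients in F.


nonempty overlaps:
  W12={i} W14={d,f} W23={a,e,n} W34={j}
C dims 4,4; δ0: rk 4, SNF 1^3·2
degree 0: 4−4−0 = 0 → Ȟ^0 ≅ 0
degree 1: 4−0−4 = 0 plus torsion [2] → Ȟ^1 ≅ Z/2
degree 2: 0−0−0 = 0 → Ȟ^2 ≅ 0

Ȟ^0(U;F) ≅ 0; Ȟ^1(U;F) ≅ Z/2; Ȟ^2(U;F) ≅ 0


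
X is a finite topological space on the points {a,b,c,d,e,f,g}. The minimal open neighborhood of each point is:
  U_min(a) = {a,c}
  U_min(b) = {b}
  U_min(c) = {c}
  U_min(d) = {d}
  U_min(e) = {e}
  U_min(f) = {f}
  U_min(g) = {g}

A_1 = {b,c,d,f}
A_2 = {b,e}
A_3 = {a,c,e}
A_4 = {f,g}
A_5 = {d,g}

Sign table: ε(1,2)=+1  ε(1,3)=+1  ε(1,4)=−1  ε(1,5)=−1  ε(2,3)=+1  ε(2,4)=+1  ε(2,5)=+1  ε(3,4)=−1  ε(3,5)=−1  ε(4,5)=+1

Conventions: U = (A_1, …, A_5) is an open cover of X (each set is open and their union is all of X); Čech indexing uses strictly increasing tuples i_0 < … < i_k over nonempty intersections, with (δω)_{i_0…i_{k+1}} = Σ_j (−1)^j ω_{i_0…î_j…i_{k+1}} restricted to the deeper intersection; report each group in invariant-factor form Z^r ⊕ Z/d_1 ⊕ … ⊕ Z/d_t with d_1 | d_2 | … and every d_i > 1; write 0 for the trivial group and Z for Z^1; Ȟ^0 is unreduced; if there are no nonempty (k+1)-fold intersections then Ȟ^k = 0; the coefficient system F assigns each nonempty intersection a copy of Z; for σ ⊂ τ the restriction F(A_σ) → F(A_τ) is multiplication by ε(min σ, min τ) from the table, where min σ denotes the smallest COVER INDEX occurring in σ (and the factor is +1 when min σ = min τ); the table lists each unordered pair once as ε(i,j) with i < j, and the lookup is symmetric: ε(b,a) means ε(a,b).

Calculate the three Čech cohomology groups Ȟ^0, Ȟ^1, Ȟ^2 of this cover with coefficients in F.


intersection data:
  A12={b} A13={c} A14={f} A15={d} A23={e} A45={g}
C dims 5,6; δ0: rk 4, SNF 1^4
Ȟ^0 = (5 − 4) − 0 = 1, so Ȟ^0 ≅ Z
Ȟ^1 = (6 − 0) − 4 = 2, so Ȟ^1 ≅ Z^2
Ȟ^2 = (0 − 0) − 0 = 0, so Ȟ^2 ≅ 0

Ȟ^0 = Z,  Ȟ^1 = Z^2,  Ȟ^2 = 0


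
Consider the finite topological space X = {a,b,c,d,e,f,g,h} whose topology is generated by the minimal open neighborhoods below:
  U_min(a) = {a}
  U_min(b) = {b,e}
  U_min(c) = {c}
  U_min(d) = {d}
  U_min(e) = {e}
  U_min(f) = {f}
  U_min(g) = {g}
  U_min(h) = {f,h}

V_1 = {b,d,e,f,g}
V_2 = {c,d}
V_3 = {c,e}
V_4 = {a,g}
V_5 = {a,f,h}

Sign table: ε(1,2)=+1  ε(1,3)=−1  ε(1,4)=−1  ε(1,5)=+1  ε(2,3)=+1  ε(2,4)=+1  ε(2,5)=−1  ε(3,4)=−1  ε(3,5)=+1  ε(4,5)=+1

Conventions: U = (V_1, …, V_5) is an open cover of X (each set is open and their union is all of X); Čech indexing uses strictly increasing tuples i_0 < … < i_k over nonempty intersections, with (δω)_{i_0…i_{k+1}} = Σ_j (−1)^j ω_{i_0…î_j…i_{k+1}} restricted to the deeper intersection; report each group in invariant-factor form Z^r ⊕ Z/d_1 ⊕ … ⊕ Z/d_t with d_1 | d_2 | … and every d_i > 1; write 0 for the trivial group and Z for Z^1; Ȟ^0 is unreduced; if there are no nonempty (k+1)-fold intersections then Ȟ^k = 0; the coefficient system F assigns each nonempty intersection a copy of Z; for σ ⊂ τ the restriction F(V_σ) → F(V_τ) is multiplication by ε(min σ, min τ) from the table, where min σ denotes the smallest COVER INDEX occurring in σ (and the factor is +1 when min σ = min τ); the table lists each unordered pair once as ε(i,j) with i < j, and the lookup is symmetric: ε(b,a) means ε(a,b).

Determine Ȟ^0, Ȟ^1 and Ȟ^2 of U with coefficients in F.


nonempty intersections:
  V12={d} V13={e} V14={g} V15={f} V23={c} V45={a}
C dims 5,6; δ0: rk 5, SNF 1^4·2
Ȟ^0: (5−5)−0=0 ⇒ 0
Ȟ^1: (6−0)−5=1 plus torsion [2] ⇒ Z ⊕ Z/2
Ȟ^2: (0−0)−0=0 ⇒ 0

Ȟ^0(U;F) ≅ 0, Ȟ^1(U;F) ≅ Z ⊕ Z/2, Ȟ^2(U;F) ≅ 0


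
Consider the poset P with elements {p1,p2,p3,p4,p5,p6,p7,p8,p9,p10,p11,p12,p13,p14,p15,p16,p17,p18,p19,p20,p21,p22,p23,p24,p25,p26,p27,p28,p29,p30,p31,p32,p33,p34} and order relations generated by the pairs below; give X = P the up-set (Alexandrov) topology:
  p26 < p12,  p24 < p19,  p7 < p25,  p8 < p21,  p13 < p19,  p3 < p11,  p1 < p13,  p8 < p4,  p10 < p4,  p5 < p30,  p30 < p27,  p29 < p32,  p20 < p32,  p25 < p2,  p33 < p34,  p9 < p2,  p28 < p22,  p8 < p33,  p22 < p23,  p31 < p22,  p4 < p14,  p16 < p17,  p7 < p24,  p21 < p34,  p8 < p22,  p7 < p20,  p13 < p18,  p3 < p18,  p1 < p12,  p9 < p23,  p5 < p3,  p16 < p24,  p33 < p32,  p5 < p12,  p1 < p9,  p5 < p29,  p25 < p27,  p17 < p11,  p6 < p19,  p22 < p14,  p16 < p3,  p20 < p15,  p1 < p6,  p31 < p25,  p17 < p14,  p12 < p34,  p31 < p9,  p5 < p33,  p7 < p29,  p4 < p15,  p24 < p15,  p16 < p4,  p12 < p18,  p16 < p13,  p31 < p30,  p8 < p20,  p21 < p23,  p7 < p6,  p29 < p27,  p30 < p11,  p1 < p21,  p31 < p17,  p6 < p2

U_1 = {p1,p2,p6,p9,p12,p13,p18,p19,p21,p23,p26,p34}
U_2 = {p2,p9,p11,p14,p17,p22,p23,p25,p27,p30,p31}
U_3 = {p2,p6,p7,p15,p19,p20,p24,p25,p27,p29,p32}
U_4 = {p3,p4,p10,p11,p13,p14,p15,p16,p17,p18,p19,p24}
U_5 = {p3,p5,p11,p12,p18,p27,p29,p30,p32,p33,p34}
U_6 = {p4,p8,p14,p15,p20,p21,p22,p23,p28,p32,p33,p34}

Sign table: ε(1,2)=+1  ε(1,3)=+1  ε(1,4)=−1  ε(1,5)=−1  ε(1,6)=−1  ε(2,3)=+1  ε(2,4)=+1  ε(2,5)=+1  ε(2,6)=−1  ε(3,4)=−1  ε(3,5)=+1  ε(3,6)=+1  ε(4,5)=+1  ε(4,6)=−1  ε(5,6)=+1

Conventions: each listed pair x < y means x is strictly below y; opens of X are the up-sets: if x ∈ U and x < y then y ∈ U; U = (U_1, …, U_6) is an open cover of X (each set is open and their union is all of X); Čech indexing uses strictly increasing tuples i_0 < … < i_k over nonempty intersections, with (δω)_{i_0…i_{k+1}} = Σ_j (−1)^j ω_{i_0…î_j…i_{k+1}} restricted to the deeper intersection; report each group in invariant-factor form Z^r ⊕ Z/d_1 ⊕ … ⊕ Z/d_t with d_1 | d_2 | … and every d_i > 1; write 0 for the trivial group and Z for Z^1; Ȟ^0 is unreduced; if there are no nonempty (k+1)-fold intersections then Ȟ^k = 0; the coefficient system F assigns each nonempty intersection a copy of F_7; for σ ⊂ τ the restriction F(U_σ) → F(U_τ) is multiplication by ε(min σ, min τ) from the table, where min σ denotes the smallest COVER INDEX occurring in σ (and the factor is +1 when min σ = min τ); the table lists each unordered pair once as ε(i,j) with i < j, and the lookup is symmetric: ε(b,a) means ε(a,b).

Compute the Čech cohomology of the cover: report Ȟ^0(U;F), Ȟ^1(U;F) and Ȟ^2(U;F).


intersection data:
  U12={p2,p9,p23} U13={p2,p6,p19} U14={p13,p18,p19} U15={p12,p18,p34} U16={p21,p23,p34} U23={p2,p25,p27} U24={p11,p14,p17} U25={p11,p27,p30} U26={p14,p22,p23} U34={p15,p19,p24} U35={p27,p29,p32} U36={p15,p20,p32} U45={p3,p11,p18} U46={p4,p14,p15} U56={p32,p33,p34}
  U123={p2} U126={p23} U134={p19} U145={p18} U156={p34} U235={p27} U245={p11} U246={p14} U346={p15} U356={p32}
C dims 6,15,10; δ0: rk_F7 6; δ1: rk_F7 9
Ȟ^0 = (6 − 6) − 0 = 0, so Ȟ^0 ≅ 0
Ȟ^1 = (15 − 9) − 6 = 0, so Ȟ^1 ≅ 0
Ȟ^2 = (10 − 0) − 9 = 1, so Ȟ^2 ≅ Z/7

Ȟ^0 = 0, Ȟ^1 = 0 and Ȟ^2 = Z/7


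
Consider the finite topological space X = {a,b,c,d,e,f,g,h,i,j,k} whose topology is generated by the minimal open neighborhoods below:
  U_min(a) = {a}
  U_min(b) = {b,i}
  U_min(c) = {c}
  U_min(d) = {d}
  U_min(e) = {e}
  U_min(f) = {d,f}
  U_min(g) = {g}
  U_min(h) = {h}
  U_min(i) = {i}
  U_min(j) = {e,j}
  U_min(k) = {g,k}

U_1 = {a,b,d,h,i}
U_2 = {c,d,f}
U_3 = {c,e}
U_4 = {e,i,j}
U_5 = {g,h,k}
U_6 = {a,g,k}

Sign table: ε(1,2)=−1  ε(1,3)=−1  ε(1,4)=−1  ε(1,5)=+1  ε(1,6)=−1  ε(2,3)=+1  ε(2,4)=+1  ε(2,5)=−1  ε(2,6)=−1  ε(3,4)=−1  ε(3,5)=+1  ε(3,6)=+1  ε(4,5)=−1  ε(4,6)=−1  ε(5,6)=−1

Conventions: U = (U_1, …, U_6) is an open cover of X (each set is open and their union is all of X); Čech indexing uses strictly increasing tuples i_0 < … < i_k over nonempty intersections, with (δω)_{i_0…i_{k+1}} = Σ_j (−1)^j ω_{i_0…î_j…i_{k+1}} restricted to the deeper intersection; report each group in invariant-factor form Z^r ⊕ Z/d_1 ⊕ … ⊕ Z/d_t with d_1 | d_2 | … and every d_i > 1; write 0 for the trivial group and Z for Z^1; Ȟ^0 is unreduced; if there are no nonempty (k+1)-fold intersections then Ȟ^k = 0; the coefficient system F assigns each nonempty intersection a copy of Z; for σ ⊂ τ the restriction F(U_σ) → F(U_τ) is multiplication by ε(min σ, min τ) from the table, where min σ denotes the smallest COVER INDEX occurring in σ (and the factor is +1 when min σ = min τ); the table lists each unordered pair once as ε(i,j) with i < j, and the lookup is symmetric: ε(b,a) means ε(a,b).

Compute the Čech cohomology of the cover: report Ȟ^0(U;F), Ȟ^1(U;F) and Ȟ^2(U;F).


Ȟ^0 ≅ 0,  Ȟ^1 ≅ Z ⊕ Z/2,  Ȟ^2 ≅ 0

intersection data:
  U12={d} U14={i} U15={h} U16={a} U23={c} U34={e} U56={g,k}
C dims 6,7; δ0: rk 6, SNF 1^5·2
Ȟ^0 = (6 − 6) − 0 = 0, so Ȟ^0 ≅ 0
Ȟ^1 = (7 − 0) − 6 = 1 plus torsion [2], so Ȟ^1 ≅ Z ⊕ Z/2
Ȟ^2 = (0 − 0) − 0 = 0, so Ȟ^2 ≅ 0


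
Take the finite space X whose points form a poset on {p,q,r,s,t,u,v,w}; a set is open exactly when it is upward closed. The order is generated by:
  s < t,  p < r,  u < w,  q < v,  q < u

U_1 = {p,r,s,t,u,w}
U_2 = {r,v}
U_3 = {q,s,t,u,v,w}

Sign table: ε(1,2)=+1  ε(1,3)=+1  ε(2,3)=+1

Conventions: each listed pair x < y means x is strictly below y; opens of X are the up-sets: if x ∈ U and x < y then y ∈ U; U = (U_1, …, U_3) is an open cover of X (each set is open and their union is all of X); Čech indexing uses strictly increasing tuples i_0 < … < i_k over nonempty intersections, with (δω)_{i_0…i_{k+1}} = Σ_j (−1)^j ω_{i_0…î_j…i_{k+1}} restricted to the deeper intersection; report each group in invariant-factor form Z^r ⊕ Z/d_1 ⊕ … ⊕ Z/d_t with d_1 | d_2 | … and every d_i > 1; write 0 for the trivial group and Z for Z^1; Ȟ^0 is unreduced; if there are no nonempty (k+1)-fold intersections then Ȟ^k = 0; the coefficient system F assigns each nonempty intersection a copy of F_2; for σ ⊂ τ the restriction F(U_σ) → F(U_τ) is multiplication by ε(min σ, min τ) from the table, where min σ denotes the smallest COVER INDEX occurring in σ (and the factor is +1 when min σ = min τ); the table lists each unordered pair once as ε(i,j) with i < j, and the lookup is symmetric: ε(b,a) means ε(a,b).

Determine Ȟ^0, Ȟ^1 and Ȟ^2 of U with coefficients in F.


nonempty overlaps:
  U12={r} U13={s,t,u,w} U23={v}
C dims 3,3; δ0: rk_F2 2
degree 0: 3−2−0 = 1 → Ȟ^0 ≅ Z/2
degree 1: 3−0−2 = 1 → Ȟ^1 ≅ Z/2
degree 2: 0−0−0 = 0 → Ȟ^2 ≅ 0

Ȟ^0 = Z/2,  Ȟ^1 = Z/2,  Ȟ^2 = 0


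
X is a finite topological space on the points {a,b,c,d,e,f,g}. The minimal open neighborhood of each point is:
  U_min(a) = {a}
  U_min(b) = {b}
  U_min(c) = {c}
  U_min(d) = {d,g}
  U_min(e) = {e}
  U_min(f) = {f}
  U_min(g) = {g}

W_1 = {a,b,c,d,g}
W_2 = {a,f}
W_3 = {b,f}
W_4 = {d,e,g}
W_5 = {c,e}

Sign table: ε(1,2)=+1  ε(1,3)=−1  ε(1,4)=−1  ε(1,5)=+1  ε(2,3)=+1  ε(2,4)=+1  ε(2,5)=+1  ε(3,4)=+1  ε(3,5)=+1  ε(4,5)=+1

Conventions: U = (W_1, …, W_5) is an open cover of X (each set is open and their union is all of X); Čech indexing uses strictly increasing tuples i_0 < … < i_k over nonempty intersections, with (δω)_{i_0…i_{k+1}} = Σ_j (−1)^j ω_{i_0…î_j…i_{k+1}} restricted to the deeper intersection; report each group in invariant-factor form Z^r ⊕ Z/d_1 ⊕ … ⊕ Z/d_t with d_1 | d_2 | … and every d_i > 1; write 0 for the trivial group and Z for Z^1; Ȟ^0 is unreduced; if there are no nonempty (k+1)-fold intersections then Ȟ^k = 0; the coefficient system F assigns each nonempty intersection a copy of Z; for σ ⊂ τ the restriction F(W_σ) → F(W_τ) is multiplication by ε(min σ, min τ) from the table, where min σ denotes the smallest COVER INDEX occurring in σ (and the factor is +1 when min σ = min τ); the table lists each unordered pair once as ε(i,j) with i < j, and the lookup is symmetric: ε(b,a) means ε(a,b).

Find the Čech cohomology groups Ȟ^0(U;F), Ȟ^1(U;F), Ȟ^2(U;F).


nonempty intersections:
  W12={a} W13={b} W14={d,g} W15={c} W23={f} W45={e}
C dims 5,6; δ0: rk 5, SNF 1^4·2
Ȟ^0: (5−5)−0=0 ⇒ 0
Ȟ^1: (6−0)−5=1 plus torsion [2] ⇒ Z ⊕ Z/2
Ȟ^2: (0−0)−0=0 ⇒ 0

Ȟ^0 = 0,  Ȟ^1 = Z ⊕ Z/2,  Ȟ^2 = 0


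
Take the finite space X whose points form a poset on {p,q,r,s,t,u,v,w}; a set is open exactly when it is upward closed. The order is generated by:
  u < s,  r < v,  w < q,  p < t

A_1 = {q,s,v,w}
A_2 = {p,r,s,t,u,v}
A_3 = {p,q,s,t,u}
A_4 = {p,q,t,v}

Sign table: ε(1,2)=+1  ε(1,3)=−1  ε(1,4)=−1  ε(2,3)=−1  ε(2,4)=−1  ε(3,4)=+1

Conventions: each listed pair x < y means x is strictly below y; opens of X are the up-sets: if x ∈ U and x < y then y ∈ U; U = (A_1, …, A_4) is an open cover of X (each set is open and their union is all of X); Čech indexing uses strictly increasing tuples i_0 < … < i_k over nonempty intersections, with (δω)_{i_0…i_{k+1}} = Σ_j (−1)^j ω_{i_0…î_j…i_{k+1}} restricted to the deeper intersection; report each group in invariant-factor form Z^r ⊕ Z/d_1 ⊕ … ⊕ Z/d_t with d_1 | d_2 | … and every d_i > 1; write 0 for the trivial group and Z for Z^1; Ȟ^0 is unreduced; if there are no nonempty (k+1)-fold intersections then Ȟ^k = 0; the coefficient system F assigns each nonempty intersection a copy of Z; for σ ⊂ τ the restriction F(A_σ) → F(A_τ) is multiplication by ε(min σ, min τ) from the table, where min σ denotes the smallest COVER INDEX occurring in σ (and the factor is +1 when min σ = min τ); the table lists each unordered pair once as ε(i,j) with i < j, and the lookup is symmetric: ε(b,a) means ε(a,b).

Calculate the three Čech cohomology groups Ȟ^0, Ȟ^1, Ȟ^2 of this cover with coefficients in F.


nerve simplices:
  A12={s,v} A13={q,s} A14={q,v} A23={p,s,t,u} A24={p,t,v} A34={p,q,t}
  A123={s} A124={v} A134={q} A234={p,t}
C dims 4,6,4; δ0: rk 3, SNF 1^3; δ1: rk 3, SNF 1^3
degree 0: 4−3−0 = 1 → Ȟ^0 ≅ Z
degree 1: 6−3−3 = 0 → Ȟ^1 ≅ 0
degree 2: 4−0−3 = 1 → Ȟ^2 ≅ Z

Ȟ^0(U;F) ≅ Z, Ȟ^1(U;F) ≅ 0 and Ȟ^2(U;F) ≅ Z


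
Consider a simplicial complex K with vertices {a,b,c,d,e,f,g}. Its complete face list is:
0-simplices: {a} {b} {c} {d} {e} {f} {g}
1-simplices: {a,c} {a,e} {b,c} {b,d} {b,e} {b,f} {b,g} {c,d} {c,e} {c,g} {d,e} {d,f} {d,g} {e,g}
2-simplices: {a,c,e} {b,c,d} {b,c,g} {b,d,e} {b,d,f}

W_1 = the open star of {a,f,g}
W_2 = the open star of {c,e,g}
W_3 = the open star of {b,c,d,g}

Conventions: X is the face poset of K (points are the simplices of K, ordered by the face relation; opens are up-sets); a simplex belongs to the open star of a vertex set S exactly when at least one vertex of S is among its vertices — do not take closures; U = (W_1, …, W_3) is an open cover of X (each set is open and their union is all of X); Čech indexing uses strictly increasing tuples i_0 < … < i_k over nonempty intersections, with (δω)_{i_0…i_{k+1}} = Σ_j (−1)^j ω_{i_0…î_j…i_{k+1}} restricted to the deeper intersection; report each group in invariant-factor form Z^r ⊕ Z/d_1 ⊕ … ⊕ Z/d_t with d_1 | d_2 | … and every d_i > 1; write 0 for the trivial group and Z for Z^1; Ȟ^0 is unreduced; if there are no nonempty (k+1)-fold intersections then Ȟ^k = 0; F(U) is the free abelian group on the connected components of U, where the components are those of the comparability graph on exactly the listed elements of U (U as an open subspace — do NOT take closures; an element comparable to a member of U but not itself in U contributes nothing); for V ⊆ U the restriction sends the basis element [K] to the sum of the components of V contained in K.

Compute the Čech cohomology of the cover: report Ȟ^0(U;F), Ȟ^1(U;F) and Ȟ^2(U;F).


nerve simplices:
  W1={{a},{f},{g},{a,c},{a,e},{b,f},{b,g},{c,g},{d,f},{d,g},{e,g},{a,c,e},{b,c,g},{b,d,f}} W2={{c},{e},{g},{a,c},{a,e},{b,c},{b,e},{b,g},{c,d},{c,e},{c,g},{d,e},{d,g},{e,g},{a,c,e},{b,c,d},{b,c,g},{b,d,e}} W3={{b},{c},{d},{g},{a,c},{b,c},{b,d},{b,e},{b,f},{b,g},{c,d},{c,e},{c,g},{d,e},{d,f},{d,g},{e,g},{a,c,e},{b,c,d},{b,c,g},{b,d,e},{b,d,f}}
  W12={{g},{a,c},{a,e},{b,g},{c,g},{d,g},{e,g},{a,c,e},{b,c,g}} W13={{g},{a,c},{b,f},{b,g},{c,g},{d,f},{d,g},{e,g},{a,c,e},{b,c,g},{b,d,f}} W23={{c},{g},{a,c},{b,c},{b,e},{b,g},{c,d},{c,e},{c,g},{d,e},{d,g},{e,g},{a,c,e},{b,c,d},{b,c,g},{b,d,e}}
  W123={{g},{a,c},{b,g},{c,g},{d,g},{e,g},{a,c,e},{b,c,g}}
components per intersection:
  W1: {{a},{a,c},{a,e},{a,c,e}} {{f},{b,f},{d,f},{b,d,f}} {{g},{b,g},{c,g},{d,g},{e,g},{b,c,g}}
  W2: {{c},{e},{g},{a,c},{a,e},{b,c},{b,e},{b,g},{c,d},{c,e},{c,g},{d,e},{d,g},{e,g},{a,c,e},{b,c,d},{b,c,g},{b,d,e}}
  W3: {{b},{c},{d},{g},{a,c},{b,c},{b,d},{b,e},{b,f},{b,g},{c,d},{c,e},{c,g},{d,e},{d,f},{d,g},{e,g},{a,c,e},{b,c,d},{b,c,g},{b,d,e},{b,d,f}}
  W12: {{g},{b,g},{c,g},{d,g},{e,g},{b,c,g}} {{a,c},{a,e},{a,c,e}}
  W13: {{g},{b,g},{c,g},{d,g},{e,g},{b,c,g}} {{a,c},{a,c,e}} {{b,f},{d,f},{b,d,f}}
  W23: {{c},{g},{a,c},{b,c},{b,g},{c,d},{c,e},{c,g},{d,g},{e,g},{a,c,e},{b,c,d},{b,c,g}} {{b,e},{d,e},{b,d,e}}
  W123: {{g},{b,g},{c,g},{d,g},{e,g},{b,c,g}} {{a,c},{a,c,e}}
C dims 5,7,2; δ0: rk 4, SNF 1^4; δ1: rk 2, SNF 1^2
degree 0: 5−4−0 = 1 → Ȟ^0 ≅ Z
degree 1: 7−2−4 = 1 → Ȟ^1 ≅ Z
degree 2: 2−0−2 = 0 → Ȟ^2 ≅ 0

Ȟ^0 ≅ Z, Ȟ^1 ≅ Z and Ȟ^2 ≅ 0


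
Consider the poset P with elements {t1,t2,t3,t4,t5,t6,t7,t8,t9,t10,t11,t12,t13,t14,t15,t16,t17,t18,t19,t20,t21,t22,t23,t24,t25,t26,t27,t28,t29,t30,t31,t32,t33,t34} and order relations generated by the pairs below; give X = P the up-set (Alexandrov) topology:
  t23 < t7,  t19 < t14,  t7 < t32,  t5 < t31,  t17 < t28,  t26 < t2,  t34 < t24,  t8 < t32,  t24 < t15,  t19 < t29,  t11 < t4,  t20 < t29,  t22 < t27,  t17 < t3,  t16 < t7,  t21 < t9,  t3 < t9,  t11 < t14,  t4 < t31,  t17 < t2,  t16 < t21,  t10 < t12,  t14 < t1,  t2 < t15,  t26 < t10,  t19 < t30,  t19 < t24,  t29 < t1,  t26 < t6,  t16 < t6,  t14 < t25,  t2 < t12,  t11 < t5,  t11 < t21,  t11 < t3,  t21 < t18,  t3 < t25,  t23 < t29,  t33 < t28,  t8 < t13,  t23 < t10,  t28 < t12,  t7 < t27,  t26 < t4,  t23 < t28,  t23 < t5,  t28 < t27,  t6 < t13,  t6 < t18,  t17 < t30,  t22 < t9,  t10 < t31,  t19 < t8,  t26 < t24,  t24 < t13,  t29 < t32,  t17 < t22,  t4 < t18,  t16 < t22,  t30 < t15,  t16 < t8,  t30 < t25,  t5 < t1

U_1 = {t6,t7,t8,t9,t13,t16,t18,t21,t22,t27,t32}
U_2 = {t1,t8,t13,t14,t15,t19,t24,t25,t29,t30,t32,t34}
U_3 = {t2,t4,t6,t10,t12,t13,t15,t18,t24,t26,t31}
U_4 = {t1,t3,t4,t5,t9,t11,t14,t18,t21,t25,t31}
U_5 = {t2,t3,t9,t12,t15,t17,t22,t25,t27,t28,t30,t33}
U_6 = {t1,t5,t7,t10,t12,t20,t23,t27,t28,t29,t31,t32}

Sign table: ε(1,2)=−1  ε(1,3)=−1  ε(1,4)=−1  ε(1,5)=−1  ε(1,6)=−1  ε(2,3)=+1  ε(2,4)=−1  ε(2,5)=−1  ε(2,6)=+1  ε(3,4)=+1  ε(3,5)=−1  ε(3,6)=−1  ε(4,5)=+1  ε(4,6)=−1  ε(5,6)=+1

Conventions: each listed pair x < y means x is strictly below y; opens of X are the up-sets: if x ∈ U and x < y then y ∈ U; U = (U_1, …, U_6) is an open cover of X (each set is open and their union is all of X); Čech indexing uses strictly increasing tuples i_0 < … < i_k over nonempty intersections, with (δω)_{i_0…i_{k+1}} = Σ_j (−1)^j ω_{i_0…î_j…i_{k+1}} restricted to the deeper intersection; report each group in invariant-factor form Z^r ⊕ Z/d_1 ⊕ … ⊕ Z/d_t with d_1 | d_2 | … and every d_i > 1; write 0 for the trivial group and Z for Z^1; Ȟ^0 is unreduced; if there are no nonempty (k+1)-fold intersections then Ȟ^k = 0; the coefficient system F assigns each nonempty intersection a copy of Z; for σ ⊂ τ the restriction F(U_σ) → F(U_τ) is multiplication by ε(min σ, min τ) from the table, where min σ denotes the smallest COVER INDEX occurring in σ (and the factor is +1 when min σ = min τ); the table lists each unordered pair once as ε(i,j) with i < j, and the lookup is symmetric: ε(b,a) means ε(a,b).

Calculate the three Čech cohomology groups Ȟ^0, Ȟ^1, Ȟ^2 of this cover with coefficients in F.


intersection data:
  U12={t8,t13,t32} U13={t6,t13,t18} U14={t9,t18,t21} U15={t9,t22,t27} U16={t7,t27,t32} U23={t13,t15,t24} U24={t1,t14,t25} U25={t15,t25,t30} U26={t1,t29,t32} U34={t4,t18,t31} U35={t2,t12,t15} U36={t10,t12,t31} U45={t3,t9,t25} U46={t1,t5,t31} U56={t12,t27,t28}
  U123={t13} U126={t32} U134={t18} U145={t9} U156={t27} U235={t15} U245={t25} U246={t1} U346={t31} U356={t12}
C dims 6,15,10; δ0: rk 6, SNF 1^5·2; δ1: rk 9, SNF 1^9
Ȟ^0 = (6 − 6) − 0 = 0, so Ȟ^0 ≅ 0
Ȟ^1 = (15 − 9) − 6 = 0 plus torsion [2], so Ȟ^1 ≅ Z/2
Ȟ^2 = (10 − 0) − 9 = 1, so Ȟ^2 ≅ Z

Ȟ^0(U;F) ≅ 0, Ȟ^1(U;F) ≅ Z/2, Ȟ^2(U;F) ≅ Z


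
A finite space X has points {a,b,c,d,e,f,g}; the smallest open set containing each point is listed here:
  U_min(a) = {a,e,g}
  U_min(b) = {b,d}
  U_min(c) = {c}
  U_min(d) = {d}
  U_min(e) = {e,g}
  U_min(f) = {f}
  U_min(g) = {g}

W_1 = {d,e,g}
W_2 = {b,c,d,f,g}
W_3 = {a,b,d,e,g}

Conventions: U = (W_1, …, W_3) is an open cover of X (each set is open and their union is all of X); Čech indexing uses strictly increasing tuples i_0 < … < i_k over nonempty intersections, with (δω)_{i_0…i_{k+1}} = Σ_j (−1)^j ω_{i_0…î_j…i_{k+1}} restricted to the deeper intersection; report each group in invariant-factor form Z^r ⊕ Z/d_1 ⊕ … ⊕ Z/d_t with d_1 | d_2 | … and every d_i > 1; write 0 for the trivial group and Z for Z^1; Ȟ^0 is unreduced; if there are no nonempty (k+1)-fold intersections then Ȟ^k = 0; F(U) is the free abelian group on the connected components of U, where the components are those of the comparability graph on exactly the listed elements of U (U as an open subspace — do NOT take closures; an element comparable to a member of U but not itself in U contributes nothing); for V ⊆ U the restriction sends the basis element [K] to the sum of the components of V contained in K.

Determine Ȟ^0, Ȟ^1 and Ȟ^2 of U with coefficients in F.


nerve of the cover:
  W12={d,g} W13={d,e,g} W23={b,d,g}
  W123={d,g}
components per intersection:
  W1: {d} {e,g}
  W2: {b,d} {c} {f} {g}
  W3: {a,e,g} {b,d}
  W12: {d} {g}
  W13: {d} {e,g}
  W23: {b,d} {g}
  W123: {d} {g}
C dims 8,6,2; δ0: rk 4, SNF 1^4; δ1: rk 2, SNF 1^2
Ȟ^0 = (8 − 4) − 0 = 4, so Ȟ^0 ≅ Z^4
Ȟ^1 = (6 − 2) − 4 = 0, so Ȟ^1 ≅ 0
Ȟ^2 = (2 − 0) − 2 = 0, so Ȟ^2 ≅ 0

Ȟ^0 ≅ Z^4,  Ȟ^1 ≅ 0,  Ȟ^2 ≅ 0


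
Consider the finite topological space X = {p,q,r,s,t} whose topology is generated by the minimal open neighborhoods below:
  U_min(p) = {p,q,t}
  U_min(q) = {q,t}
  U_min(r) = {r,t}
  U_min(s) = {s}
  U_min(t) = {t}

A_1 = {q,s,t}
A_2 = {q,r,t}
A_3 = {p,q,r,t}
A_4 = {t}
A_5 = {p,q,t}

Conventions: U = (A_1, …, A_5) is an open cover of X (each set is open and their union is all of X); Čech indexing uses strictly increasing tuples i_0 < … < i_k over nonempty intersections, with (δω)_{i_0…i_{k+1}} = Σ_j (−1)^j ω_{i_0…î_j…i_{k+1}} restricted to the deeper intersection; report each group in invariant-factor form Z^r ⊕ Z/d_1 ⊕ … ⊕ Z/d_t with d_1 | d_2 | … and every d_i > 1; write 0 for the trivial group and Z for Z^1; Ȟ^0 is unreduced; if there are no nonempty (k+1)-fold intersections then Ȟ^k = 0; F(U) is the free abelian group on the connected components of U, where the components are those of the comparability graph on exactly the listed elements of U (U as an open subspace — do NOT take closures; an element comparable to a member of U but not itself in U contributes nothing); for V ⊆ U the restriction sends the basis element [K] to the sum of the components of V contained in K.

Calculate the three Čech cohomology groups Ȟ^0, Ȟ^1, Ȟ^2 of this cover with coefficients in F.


Ȟ^0(U;F) ≅ Z^2; Ȟ^1(U;F) ≅ 0; Ȟ^2(U;F) ≅ 0

nonempty overlaps:
  A12={q,t} A13={q,t} A14={t} A15={q,t} A23={q,r,t} A24={t} A25={q,t} A34={t} A35={p,q,t} A45={t}
  A123={q,t} A124={t} A125={q,t} A134={t} A135={q,t} A145={t} A234={t} A235={q,t} A245={t} A345={t}
  A1234={t} A1235={q,t} A1245={t} A1345={t} A2345={t}
  A12345={t}
components per intersection:
  A1: {q,t} {s}
  A2: {q,r,t}
  A3: {p,q,r,t}
  A4: {t}
  A5: {p,q,t}
  A12: {q,t}
  A13: {q,t}
  A14: {t}
  A15: {q,t}
  A23: {q,r,t}
  A24: {t}
  A25: {q,t}
  A34: {t}
  A35: {p,q,t}
  A45: {t}
  A123: {q,t}
  A124: {t}
  A125: {q,t}
  A134: {t}
  A135: {q,t}
  A145: {t}
  A234: {t}
  A235: {q,t}
  A245: {t}
  A345: {t}
  A1234: {t}
  A1235: {q,t}
  A1245: {t}
  A1345: {t}
  A2345: {t}
  A12345: {t}
C dims 6,10,10,5; δ0: rk 4, SNF 1^4; δ1: rk 6, SNF 1^6; δ2: rk 4, SNF 1^4
degree 0: 6−4−0 = 2 → Ȟ^0 ≅ Z^2
degree 1: 10−6−4 = 0 → Ȟ^1 ≅ 0
degree 2: 10−4−6 = 0 → Ȟ^2 ≅ 0


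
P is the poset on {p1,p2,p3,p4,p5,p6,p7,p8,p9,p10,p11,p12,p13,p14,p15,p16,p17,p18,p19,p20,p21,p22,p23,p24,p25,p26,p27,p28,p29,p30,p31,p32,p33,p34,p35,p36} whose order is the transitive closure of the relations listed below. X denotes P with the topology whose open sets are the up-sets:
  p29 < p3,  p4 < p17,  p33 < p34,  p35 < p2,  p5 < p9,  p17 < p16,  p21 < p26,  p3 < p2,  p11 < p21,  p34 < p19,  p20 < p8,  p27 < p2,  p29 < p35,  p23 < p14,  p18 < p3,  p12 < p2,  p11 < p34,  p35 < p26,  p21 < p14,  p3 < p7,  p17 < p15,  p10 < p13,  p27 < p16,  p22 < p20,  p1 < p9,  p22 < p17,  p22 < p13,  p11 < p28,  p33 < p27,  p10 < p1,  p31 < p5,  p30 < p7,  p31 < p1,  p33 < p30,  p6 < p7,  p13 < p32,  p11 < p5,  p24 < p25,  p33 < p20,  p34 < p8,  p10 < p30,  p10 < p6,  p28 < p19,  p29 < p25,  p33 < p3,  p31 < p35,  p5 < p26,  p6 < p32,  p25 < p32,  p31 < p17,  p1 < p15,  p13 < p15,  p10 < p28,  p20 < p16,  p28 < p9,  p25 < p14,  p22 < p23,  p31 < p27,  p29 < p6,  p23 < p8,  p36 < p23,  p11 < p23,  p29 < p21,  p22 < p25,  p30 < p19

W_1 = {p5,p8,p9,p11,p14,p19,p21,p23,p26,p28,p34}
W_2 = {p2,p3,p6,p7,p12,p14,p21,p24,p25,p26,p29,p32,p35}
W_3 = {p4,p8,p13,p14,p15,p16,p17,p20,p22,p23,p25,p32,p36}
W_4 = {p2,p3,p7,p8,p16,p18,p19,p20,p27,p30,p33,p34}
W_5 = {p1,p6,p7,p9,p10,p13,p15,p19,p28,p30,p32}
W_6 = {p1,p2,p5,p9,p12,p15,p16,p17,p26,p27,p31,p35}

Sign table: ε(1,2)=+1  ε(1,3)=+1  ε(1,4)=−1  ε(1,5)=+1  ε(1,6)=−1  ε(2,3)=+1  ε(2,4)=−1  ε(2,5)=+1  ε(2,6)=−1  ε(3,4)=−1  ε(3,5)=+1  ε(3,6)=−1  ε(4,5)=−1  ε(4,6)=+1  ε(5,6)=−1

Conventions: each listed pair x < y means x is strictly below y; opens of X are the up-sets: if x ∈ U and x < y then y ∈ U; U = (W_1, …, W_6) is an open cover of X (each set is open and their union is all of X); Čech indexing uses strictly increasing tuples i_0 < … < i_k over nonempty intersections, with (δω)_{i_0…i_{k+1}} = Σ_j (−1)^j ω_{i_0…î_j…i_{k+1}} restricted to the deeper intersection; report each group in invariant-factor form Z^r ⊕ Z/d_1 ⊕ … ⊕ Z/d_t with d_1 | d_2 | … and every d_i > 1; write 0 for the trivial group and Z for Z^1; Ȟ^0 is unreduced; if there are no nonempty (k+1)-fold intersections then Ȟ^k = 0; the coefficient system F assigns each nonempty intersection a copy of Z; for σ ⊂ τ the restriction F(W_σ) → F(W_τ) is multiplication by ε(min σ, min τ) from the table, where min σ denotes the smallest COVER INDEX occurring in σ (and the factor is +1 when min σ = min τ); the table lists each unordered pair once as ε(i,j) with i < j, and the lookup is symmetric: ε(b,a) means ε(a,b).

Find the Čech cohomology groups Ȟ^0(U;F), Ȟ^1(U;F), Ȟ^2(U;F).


nerve simplices:
  W12={p14,p21,p26} W13={p8,p14,p23} W14={p8,p19,p34} W15={p9,p19,p28} W16={p5,p9,p26} W23={p14,p25,p32} W24={p2,p3,p7} W25={p6,p7,p32} W26={p2,p12,p26,p35} W34={p8,p16,p20} W35={p13,p15,p32} W36={p15,p16,p17} W45={p7,p19,p30} W46={p2,p16,p27} W56={p1,p9,p15}
  W123={p14} W126={p26} W134={p8} W145={p19} W156={p9} W235={p32} W245={p7} W246={p2} W346={p16} W356={p15}
C dims 6,15,10; δ0: rk 5, SNF 1^5; δ1: rk 10, SNF 1^9·2
degree 0: 6−5−0 = 1 → Ȟ^0 ≅ Z
degree 1: 15−10−5 = 0 → Ȟ^1 ≅ 0
degree 2: 10−0−10 = 0 plus torsion [2] → Ȟ^2 ≅ Z/2

Ȟ^0 ≅ Z; Ȟ^1 ≅ 0; Ȟ^2 ≅ Z/2


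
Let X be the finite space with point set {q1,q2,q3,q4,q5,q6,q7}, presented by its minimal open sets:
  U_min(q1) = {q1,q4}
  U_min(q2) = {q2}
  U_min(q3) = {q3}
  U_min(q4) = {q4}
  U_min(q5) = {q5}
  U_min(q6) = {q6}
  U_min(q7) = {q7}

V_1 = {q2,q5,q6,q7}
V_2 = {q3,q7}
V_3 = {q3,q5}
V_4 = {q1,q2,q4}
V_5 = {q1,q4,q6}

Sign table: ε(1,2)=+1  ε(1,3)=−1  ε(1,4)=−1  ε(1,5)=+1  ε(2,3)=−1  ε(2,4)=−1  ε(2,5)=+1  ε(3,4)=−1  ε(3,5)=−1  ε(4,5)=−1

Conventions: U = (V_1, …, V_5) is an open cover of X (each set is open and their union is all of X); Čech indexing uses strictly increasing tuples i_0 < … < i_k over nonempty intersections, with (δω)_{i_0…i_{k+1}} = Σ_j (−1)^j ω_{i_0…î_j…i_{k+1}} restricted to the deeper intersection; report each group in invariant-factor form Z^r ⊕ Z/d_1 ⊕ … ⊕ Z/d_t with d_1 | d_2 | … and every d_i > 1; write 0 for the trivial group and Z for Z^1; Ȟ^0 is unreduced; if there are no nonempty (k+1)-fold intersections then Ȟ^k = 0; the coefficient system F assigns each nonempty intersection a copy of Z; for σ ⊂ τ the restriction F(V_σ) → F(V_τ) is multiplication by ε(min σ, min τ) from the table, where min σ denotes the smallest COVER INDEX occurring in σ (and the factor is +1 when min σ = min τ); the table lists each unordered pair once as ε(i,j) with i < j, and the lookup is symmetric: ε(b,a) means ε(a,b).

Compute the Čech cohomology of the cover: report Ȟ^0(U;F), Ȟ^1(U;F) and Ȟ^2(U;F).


Ȟ^0 = Z; Ȟ^1 = Z^2; Ȟ^2 = 0

nerve simplices:
  V12={q7} V13={q5} V14={q2} V15={q6} V23={q3} V45={q1,q4}
C dims 5,6; δ0: rk 4, SNF 1^4
degree 0: 5−4−0 = 1 → Ȟ^0 ≅ Z
degree 1: 6−0−4 = 2 → Ȟ^1 ≅ Z^2
degree 2: 0−0−0 = 0 → Ȟ^2 ≅ 0


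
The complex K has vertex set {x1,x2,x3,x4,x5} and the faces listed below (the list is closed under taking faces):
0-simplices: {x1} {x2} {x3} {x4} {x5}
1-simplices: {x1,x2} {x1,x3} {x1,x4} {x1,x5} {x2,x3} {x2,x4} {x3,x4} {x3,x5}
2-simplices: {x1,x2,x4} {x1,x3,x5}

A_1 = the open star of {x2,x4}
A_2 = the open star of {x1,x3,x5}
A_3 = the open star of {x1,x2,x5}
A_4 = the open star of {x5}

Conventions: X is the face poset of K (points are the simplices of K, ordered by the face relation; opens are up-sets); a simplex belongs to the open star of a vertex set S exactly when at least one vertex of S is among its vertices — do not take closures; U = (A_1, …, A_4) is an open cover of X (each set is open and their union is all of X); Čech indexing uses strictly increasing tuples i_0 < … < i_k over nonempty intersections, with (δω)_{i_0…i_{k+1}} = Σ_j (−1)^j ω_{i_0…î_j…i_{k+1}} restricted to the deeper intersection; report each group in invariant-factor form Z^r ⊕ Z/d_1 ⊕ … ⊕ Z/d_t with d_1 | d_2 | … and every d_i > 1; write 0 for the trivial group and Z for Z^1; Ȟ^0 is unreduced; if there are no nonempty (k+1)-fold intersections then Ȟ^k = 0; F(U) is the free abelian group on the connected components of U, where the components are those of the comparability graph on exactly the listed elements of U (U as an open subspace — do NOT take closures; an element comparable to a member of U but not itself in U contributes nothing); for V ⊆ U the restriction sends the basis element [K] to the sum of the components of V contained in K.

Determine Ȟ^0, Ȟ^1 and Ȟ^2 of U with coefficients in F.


nerve of the cover:
  A1={{x2},{x4},{x1,x2},{x1,x4},{x2,x3},{x2,x4},{x3,x4},{x1,x2,x4}} A2={{x1},{x3},{x5},{x1,x2},{x1,x3},{x1,x4},{x1,x5},{x2,x3},{x3,x4},{x3,x5},{x1,x2,x4},{x1,x3,x5}} A3={{x1},{x2},{x5},{x1,x2},{x1,x3},{x1,x4},{x1,x5},{x2,x3},{x2,x4},{x3,x5},{x1,x2,x4},{x1,x3,x5}} A4={{x5},{x1,x5},{x3,x5},{x1,x3,x5}}
  A12={{x1,x2},{x1,x4},{x2,x3},{x3,x4},{x1,x2,x4}} A13={{x2},{x1,x2},{x1,x4},{x2,x3},{x2,x4},{x1,x2,x4}} A23={{x1},{x5},{x1,x2},{x1,x3},{x1,x4},{x1,x5},{x2,x3},{x3,x5},{x1,x2,x4},{x1,x3,x5}} A24={{x5},{x1,x5},{x3,x5},{x1,x3,x5}} A34={{x5},{x1,x5},{x3,x5},{x1,x3,x5}}
  A123={{x1,x2},{x1,x4},{x2,x3},{x1,x2,x4}} A234={{x5},{x1,x5},{x3,x5},{x1,x3,x5}}
components per intersection:
  A1: {{x2},{x4},{x1,x2},{x1,x4},{x2,x3},{x2,x4},{x3,x4},{x1,x2,x4}}
  A2: {{x1},{x3},{x5},{x1,x2},{x1,x3},{x1,x4},{x1,x5},{x2,x3},{x3,x4},{x3,x5},{x1,x2,x4},{x1,x3,x5}}
  A3: {{x1},{x2},{x5},{x1,x2},{x1,x3},{x1,x4},{x1,x5},{x2,x3},{x2,x4},{x3,x5},{x1,x2,x4},{x1,x3,x5}}
  A4: {{x5},{x1,x5},{x3,x5},{x1,x3,x5}}
  A12: {{x1,x2},{x1,x4},{x1,x2,x4}} {{x2,x3}} {{x3,x4}}
  A13: {{x2},{x1,x2},{x1,x4},{x2,x3},{x2,x4},{x1,x2,x4}}
  A23: {{x1},{x5},{x1,x2},{x1,x3},{x1,x4},{x1,x5},{x3,x5},{x1,x2,x4},{x1,x3,x5}} {{x2,x3}}
  A24: {{x5},{x1,x5},{x3,x5},{x1,x3,x5}}
  A34: {{x5},{x1,x5},{x3,x5},{x1,x3,x5}}
  A123: {{x1,x2},{x1,x4},{x1,x2,x4}} {{x2,x3}}
  A234: {{x5},{x1,x5},{x3,x5},{x1,x3,x5}}
C dims 4,8,3; δ0: rk 3, SNF 1^3; δ1: rk 3, SNF 1^3
Ȟ^0 = (4 − 3) − 0 = 1, so Ȟ^0 ≅ Z
Ȟ^1 = (8 − 3) − 3 = 2, so Ȟ^1 ≅ Z^2
Ȟ^2 = (3 − 0) − 3 = 0, so Ȟ^2 ≅ 0

Ȟ^0 ≅ Z; Ȟ^1 ≅ Z^2; Ȟ^2 ≅ 0


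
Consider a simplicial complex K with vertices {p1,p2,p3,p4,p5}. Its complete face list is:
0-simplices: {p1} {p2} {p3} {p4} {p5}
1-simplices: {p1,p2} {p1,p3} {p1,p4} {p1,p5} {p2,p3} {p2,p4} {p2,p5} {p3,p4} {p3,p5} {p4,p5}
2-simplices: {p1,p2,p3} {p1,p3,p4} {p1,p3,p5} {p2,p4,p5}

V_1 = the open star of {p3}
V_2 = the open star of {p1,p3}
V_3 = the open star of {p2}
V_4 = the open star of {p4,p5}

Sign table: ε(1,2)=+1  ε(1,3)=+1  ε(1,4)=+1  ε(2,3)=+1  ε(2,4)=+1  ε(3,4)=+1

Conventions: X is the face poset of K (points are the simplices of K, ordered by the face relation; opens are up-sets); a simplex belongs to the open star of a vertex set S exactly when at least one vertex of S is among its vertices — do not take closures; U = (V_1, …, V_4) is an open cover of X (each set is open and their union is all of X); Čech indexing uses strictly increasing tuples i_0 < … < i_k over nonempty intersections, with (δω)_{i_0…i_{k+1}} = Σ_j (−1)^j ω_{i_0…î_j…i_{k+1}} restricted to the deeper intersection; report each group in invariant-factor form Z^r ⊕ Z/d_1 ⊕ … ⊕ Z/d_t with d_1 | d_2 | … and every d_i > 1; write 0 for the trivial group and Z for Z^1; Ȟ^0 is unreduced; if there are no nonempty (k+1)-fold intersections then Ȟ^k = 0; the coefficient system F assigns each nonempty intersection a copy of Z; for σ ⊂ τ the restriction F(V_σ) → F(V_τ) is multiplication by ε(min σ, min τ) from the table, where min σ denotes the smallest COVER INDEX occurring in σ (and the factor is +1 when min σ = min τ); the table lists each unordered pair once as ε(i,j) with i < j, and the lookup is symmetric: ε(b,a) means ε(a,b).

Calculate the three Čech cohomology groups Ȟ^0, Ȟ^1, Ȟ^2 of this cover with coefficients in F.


nonempty overlaps:
  V1={{p3},{p1,p3},{p2,p3},{p3,p4},{p3,p5},{p1,p2,p3},{p1,p3,p4},{p1,p3,p5}} V2={{p1},{p3},{p1,p2},{p1,p3},{p1,p4},{p1,p5},{p2,p3},{p3,p4},{p3,p5},{p1,p2,p3},{p1,p3,p4},{p1,p3,p5}} V3={{p2},{p1,p2},{p2,p3},{p2,p4},{p2,p5},{p1,p2,p3},{p2,p4,p5}} V4={{p4},{p5},{p1,p4},{p1,p5},{p2,p4},{p2,p5},{p3,p4},{p3,p5},{p4,p5},{p1,p3,p4},{p1,p3,p5},{p2,p4,p5}}
  V12={{p3},{p1,p3},{p2,p3},{p3,p4},{p3,p5},{p1,p2,p3},{p1,p3,p4},{p1,p3,p5}} V13={{p2,p3},{p1,p2,p3}} V14={{p3,p4},{p3,p5},{p1,p3,p4},{p1,p3,p5}} V23={{p1,p2},{p2,p3},{p1,p2,p3}} V24={{p1,p4},{p1,p5},{p3,p4},{p3,p5},{p1,p3,p4},{p1,p3,p5}} V34={{p2,p4},{p2,p5},{p2,p4,p5}}
  V123={{p2,p3},{p1,p2,p3}} V124={{p3,p4},{p3,p5},{p1,p3,p4},{p1,p3,p5}}
C dims 4,6,2; δ0: rk 3, SNF 1^3; δ1: rk 2, SNF 1^2
degree 0: 4−3−0 = 1 → Ȟ^0 ≅ Z
degree 1: 6−2−3 = 1 → Ȟ^1 ≅ Z
degree 2: 2−0−2 = 0 → Ȟ^2 ≅ 0

Ȟ^0 = Z, Ȟ^1 = Z and Ȟ^2 = 0


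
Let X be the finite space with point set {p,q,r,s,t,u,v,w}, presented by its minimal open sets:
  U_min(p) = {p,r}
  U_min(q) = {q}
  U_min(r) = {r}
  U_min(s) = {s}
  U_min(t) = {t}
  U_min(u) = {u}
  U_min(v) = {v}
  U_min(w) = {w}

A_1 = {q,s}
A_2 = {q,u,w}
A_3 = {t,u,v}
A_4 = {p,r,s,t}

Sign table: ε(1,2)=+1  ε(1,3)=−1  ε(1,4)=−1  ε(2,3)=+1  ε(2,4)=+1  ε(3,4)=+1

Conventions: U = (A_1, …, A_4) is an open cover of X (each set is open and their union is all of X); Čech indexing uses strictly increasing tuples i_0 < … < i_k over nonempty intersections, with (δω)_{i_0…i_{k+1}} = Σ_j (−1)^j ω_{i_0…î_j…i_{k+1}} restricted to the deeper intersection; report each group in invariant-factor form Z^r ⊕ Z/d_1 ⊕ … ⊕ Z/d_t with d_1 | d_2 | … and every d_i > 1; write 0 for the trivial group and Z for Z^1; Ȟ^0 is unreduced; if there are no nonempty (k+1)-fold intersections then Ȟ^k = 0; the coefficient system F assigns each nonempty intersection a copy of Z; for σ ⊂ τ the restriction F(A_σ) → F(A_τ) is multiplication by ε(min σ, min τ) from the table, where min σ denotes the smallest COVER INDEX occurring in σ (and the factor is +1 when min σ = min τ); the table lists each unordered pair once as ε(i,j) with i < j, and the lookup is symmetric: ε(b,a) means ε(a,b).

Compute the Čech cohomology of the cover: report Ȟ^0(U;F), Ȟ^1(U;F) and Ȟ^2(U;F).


nerve of the cover:
  A12={q} A14={s} A23={u} A34={t}
C dims 4,4; δ0: rk 4, SNF 1^3·2
Ȟ^0 = (4 − 4) − 0 = 0, so Ȟ^0 ≅ 0
Ȟ^1 = (4 − 0) − 4 = 0 plus torsion [2], so Ȟ^1 ≅ Z/2
Ȟ^2 = (0 − 0) − 0 = 0, so Ȟ^2 ≅ 0

Ȟ^0 = 0; Ȟ^1 = Z/2; Ȟ^2 = 0
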